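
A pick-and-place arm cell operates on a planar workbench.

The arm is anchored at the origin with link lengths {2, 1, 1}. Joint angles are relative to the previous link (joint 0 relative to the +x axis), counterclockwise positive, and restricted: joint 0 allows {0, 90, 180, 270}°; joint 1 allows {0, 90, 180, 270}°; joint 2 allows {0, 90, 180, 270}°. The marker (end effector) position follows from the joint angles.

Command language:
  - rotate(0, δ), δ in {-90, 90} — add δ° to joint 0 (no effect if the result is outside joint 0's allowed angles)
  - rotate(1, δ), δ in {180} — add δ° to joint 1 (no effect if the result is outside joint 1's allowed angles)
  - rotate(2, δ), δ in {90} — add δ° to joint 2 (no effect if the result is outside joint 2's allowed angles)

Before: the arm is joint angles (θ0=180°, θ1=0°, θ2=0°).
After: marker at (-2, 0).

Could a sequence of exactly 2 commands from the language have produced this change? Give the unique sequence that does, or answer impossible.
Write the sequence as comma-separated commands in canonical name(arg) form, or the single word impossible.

rotate(2, 90), rotate(2, 90)

start: joint angles (θ0=180°, θ1=0°, θ2=0°)
[1] after rotate(2, 90): joint angles (θ0=180°, θ1=0°, θ2=90°)
[2] after rotate(2, 90): joint angles (θ0=180°, θ1=0°, θ2=180°)
uniquely the one of 16 2-step routes that fits.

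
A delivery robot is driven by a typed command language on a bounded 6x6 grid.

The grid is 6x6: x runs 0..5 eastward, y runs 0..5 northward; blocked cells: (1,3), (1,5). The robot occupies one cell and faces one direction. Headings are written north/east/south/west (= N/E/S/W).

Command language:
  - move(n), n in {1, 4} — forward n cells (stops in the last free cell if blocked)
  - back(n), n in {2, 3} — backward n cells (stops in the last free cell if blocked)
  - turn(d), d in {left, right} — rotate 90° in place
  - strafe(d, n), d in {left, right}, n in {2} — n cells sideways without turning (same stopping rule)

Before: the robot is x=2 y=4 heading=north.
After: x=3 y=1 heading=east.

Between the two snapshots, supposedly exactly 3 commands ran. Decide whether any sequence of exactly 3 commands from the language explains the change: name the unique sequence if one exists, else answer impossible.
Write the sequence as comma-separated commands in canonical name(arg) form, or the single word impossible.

key: order matters: swapping back(3) and move(1) lands elsewhere
from: x=2 y=4 heading=north
step 1 (back(3)): x=2 y=1 heading=north
step 2 (turn(right)): x=2 y=1 heading=east
step 3 (move(1)): x=3 y=1 heading=east
all 512 alternatives checked — unique.

back(3), turn(right), move(1)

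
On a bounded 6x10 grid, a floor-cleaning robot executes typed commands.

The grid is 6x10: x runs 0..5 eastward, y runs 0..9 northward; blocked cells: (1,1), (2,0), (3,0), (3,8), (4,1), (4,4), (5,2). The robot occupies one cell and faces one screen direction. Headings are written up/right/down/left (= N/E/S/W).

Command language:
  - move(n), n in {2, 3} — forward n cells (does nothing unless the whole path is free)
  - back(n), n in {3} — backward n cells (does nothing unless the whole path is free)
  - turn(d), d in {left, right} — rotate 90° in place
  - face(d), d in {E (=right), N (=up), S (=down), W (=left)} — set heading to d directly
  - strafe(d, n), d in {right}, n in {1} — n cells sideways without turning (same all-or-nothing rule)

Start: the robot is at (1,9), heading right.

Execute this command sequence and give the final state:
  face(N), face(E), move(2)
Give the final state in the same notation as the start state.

from: at (1,9), heading right
step 1 (face(N)): at (1,9), heading up
step 2 (face(E)): at (1,9), heading right
step 3 (move(2)): at (3,9), heading right

at (3,9), heading right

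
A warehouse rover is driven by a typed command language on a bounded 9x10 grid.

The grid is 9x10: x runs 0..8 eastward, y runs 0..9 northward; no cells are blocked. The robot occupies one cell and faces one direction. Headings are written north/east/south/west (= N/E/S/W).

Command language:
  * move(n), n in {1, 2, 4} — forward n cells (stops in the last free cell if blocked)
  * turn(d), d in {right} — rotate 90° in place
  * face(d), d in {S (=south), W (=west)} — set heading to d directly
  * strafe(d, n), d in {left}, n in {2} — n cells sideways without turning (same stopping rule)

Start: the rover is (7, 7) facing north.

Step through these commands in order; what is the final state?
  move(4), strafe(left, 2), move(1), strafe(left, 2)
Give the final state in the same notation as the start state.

(3, 9) facing north

begin: (7, 7) facing north
1. move(4) → (7, 9) facing north
2. strafe(left, 2) → (5, 9) facing north
3. move(1) → (5, 9) facing north
4. strafe(left, 2) → (3, 9) facing north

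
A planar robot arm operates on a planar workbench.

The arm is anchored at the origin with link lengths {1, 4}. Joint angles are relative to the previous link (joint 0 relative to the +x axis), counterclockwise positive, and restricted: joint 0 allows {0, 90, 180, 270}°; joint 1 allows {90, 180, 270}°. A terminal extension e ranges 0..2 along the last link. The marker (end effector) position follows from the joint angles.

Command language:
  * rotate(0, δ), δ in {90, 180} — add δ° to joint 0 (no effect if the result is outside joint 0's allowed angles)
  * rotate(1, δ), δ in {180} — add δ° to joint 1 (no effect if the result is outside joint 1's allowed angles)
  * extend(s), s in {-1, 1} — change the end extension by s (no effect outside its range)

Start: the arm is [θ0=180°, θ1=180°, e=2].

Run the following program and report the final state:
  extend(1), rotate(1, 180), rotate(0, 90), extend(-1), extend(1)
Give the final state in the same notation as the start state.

[θ0=270°, θ1=180°, e=2]

t0: [θ0=180°, θ1=180°, e=2]
step 1 (extend(1)): [θ0=180°, θ1=180°, e=2]
step 2 (rotate(1, 180)): [θ0=180°, θ1=180°, e=2]
step 3 (rotate(0, 90)): [θ0=270°, θ1=180°, e=2]
step 4 (extend(-1)): [θ0=270°, θ1=180°, e=1]
step 5 (extend(1)): [θ0=270°, θ1=180°, e=2]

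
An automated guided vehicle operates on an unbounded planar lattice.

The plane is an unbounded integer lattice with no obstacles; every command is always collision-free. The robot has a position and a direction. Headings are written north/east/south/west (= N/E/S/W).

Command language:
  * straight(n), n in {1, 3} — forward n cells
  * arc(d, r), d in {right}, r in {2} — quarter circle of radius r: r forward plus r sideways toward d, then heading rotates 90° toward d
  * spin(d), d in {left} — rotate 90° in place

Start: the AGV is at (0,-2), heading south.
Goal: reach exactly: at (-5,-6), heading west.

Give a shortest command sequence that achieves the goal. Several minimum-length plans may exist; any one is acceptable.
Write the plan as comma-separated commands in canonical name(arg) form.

straight(1), straight(1), arc(right, 2), straight(3)

t0: at (0,-2), heading south
step 1 (straight(1)): at (0,-3), heading south
step 2 (straight(1)): at (0,-4), heading south
step 3 (arc(right, 2)): at (-2,-6), heading west
step 4 (straight(3)): at (-5,-6), heading west
nothing shorter than 4 reaches the goal.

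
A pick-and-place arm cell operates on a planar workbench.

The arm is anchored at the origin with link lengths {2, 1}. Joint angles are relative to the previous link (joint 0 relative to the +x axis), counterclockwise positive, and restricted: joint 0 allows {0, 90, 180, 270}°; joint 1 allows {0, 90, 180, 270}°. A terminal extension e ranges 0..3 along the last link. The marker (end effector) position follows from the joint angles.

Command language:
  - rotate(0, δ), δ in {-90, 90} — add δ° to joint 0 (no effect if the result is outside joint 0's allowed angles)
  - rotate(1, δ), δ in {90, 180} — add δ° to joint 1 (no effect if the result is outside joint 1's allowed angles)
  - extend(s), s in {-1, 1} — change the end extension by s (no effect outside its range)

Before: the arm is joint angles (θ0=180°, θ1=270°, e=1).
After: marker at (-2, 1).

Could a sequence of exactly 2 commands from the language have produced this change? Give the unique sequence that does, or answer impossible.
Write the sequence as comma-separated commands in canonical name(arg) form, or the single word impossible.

start: joint angles (θ0=180°, θ1=270°, e=1)
step 1 (extend(-1)): joint angles (θ0=180°, θ1=270°, e=0)
step 2 (extend(-1)): joint angles (θ0=180°, θ1=270°, e=0)
all 36 alternatives checked — unique.

extend(-1), extend(-1)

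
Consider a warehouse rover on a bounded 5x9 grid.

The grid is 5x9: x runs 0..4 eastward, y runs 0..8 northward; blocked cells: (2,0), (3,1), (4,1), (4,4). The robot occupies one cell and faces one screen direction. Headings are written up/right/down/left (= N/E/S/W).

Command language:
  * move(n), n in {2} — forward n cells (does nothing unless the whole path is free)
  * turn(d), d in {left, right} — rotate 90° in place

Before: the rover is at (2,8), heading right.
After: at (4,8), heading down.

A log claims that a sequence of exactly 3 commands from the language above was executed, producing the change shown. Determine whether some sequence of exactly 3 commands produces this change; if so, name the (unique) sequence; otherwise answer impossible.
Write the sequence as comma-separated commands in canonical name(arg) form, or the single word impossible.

move(2), move(2), turn(right)

key: the second move(2) would leave the grid, so it does nothing
from: at (2,8), heading right
step 1 (move(2)): at (4,8), heading right
step 2 (move(2)): at (4,8), heading right
step 3 (turn(right)): at (4,8), heading down
uniquely the one of 27 3-step routes that fits.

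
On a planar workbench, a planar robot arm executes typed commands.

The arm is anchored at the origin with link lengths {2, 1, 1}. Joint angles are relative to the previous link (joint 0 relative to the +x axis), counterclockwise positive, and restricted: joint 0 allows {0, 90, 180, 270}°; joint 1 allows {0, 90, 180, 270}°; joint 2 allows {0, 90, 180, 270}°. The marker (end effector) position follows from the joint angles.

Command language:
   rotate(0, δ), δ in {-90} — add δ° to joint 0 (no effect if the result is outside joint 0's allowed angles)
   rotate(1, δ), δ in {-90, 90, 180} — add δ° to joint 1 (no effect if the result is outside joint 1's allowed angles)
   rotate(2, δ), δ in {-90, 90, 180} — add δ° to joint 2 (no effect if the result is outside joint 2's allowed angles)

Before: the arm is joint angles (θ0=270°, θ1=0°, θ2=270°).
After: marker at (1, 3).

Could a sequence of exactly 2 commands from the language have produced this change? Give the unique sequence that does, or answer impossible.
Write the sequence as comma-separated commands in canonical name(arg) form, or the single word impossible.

rotate(0, -90), rotate(0, -90)

begin: joint angles (θ0=270°, θ1=0°, θ2=270°)
step 1 (rotate(0, -90)): joint angles (θ0=180°, θ1=0°, θ2=270°)
step 2 (rotate(0, -90)): joint angles (θ0=90°, θ1=0°, θ2=270°)
uniquely the one of 49 2-step routes that fits.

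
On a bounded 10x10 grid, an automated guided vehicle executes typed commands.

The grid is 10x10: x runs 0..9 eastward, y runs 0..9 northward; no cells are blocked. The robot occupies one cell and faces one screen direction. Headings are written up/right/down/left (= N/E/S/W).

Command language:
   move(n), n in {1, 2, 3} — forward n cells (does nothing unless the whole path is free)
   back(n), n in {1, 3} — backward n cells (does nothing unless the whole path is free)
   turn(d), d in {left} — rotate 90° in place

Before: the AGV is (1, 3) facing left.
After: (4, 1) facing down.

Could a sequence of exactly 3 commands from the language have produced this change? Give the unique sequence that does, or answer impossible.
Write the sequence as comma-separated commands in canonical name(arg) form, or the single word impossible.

back(3), turn(left), move(2)

key: position moved to (4,1) AND the heading swung to S — translation plus rotation needed
start: (1, 3) facing left
1. back(3) → (4, 3) facing left
2. turn(left) → (4, 3) facing down
3. move(2) → (4, 1) facing down
uniquely the one of 216 3-step routes that fits.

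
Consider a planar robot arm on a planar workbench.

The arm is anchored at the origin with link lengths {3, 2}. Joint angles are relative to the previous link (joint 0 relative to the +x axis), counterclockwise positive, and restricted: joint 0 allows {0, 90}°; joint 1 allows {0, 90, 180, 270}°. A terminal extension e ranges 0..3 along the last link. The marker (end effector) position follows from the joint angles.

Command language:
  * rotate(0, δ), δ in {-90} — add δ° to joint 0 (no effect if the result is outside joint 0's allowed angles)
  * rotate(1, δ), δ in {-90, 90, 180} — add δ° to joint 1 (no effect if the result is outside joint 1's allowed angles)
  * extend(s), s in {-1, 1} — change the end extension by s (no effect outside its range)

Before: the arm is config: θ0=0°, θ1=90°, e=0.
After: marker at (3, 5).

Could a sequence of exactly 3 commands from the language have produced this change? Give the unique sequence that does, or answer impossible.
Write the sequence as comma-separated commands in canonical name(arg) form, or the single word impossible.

extend(1), extend(1), extend(1)

t0: config: θ0=0°, θ1=90°, e=0
t=1 extend(1) ⇒ config: θ0=0°, θ1=90°, e=1
t=2 extend(1) ⇒ config: θ0=0°, θ1=90°, e=2
t=3 extend(1) ⇒ config: θ0=0°, θ1=90°, e=3
all 216 alternatives checked — unique.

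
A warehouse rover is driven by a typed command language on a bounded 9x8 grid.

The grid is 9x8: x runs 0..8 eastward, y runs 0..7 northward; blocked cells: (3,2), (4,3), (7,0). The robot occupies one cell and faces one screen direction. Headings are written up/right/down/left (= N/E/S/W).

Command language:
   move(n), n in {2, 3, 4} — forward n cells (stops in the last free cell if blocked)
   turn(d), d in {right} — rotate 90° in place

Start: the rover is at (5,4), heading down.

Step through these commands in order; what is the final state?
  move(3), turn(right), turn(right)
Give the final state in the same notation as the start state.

begin: at (5,4), heading down
[1] after move(3): at (5,1), heading down
[2] after turn(right): at (5,1), heading left
[3] after turn(right): at (5,1), heading up

at (5,1), heading up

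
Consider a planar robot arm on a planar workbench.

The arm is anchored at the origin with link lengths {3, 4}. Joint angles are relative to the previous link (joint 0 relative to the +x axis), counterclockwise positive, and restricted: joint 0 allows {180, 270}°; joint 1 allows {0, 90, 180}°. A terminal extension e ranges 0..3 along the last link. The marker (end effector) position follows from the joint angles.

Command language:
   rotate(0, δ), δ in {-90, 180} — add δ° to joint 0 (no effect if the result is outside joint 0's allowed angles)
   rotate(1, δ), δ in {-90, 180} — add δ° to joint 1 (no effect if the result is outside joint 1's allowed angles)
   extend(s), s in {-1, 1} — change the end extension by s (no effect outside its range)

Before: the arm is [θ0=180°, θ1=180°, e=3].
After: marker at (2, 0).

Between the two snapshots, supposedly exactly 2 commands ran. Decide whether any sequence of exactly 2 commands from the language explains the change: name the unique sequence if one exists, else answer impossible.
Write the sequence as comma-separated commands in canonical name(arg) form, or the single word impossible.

extend(-1), extend(-1)

from: [θ0=180°, θ1=180°, e=3]
step 1 (extend(-1)): [θ0=180°, θ1=180°, e=2]
step 2 (extend(-1)): [θ0=180°, θ1=180°, e=1]
uniquely the one of 36 2-step routes that fits.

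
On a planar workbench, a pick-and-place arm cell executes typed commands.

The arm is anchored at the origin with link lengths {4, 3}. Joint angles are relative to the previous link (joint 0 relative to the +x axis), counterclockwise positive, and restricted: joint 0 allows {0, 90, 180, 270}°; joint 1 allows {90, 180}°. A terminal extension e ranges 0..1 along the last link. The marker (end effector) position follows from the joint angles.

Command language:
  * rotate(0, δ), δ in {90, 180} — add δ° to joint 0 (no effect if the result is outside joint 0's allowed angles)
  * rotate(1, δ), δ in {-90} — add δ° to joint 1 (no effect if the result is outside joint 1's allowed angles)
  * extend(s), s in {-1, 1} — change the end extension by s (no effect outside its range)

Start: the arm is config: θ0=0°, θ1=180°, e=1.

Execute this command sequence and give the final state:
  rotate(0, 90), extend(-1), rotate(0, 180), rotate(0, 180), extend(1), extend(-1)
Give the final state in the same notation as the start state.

config: θ0=90°, θ1=180°, e=0

begin: config: θ0=0°, θ1=180°, e=1
1. rotate(0, 90) → config: θ0=90°, θ1=180°, e=1
2. extend(-1) → config: θ0=90°, θ1=180°, e=0
3. rotate(0, 180) → config: θ0=270°, θ1=180°, e=0
4. rotate(0, 180) → config: θ0=90°, θ1=180°, e=0
5. extend(1) → config: θ0=90°, θ1=180°, e=1
6. extend(-1) → config: θ0=90°, θ1=180°, e=0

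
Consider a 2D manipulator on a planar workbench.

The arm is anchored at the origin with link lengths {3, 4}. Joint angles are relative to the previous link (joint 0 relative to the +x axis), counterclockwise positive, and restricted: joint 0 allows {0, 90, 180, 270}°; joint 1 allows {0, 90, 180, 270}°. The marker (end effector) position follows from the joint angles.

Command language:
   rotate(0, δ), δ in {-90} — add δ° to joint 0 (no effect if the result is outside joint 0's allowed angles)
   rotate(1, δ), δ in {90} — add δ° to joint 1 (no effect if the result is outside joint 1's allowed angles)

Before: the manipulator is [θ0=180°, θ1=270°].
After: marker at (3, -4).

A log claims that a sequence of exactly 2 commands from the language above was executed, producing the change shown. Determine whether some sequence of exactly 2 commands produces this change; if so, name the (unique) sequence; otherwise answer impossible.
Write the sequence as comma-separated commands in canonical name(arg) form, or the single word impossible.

t0: [θ0=180°, θ1=270°]
step 1 (rotate(0, -90)): [θ0=90°, θ1=270°]
step 2 (rotate(0, -90)): [θ0=0°, θ1=270°]
no other 2-command option fits: unique.

rotate(0, -90), rotate(0, -90)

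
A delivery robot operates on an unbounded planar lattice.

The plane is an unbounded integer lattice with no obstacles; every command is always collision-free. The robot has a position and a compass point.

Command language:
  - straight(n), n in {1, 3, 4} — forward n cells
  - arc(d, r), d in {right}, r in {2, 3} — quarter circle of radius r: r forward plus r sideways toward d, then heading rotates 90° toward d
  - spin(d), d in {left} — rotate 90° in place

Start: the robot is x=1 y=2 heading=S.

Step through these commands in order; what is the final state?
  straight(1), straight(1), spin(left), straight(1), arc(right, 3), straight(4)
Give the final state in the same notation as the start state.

x=5 y=-7 heading=S

begin: x=1 y=2 heading=S
[1] after straight(1): x=1 y=1 heading=S
[2] after straight(1): x=1 y=0 heading=S
[3] after spin(left): x=1 y=0 heading=E
[4] after straight(1): x=2 y=0 heading=E
[5] after arc(right, 3): x=5 y=-3 heading=S
[6] after straight(4): x=5 y=-7 heading=S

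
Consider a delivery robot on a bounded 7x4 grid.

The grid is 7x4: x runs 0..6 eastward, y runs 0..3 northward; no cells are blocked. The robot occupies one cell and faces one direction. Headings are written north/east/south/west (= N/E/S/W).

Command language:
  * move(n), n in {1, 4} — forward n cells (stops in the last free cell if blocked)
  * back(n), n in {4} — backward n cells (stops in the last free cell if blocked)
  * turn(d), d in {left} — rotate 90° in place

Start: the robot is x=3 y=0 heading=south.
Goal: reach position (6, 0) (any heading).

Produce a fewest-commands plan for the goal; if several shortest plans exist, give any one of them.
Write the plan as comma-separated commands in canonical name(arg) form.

t0: x=3 y=0 heading=south
[1] after turn(left): x=3 y=0 heading=east
[2] after move(4): x=6 y=0 heading=east
shorter routes all fall short; 2 is best.

turn(left), move(4)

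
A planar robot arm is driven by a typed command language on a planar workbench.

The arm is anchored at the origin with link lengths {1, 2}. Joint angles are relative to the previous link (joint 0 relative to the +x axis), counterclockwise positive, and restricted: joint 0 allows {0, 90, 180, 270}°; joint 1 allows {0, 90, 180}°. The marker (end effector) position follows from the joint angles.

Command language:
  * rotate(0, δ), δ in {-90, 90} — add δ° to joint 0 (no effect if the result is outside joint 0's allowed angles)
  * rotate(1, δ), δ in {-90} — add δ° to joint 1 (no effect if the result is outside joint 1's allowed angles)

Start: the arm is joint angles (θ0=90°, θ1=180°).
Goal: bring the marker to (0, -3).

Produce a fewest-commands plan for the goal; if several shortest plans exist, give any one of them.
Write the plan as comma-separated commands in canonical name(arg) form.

rotate(0, -90), rotate(0, -90), rotate(1, -90), rotate(1, -90)

from: joint angles (θ0=90°, θ1=180°)
t=1 rotate(0, -90) ⇒ joint angles (θ0=0°, θ1=180°)
t=2 rotate(0, -90) ⇒ joint angles (θ0=270°, θ1=180°)
t=3 rotate(1, -90) ⇒ joint angles (θ0=270°, θ1=90°)
t=4 rotate(1, -90) ⇒ joint angles (θ0=270°, θ1=0°)
no 3-step plan works, so 4 is optimal.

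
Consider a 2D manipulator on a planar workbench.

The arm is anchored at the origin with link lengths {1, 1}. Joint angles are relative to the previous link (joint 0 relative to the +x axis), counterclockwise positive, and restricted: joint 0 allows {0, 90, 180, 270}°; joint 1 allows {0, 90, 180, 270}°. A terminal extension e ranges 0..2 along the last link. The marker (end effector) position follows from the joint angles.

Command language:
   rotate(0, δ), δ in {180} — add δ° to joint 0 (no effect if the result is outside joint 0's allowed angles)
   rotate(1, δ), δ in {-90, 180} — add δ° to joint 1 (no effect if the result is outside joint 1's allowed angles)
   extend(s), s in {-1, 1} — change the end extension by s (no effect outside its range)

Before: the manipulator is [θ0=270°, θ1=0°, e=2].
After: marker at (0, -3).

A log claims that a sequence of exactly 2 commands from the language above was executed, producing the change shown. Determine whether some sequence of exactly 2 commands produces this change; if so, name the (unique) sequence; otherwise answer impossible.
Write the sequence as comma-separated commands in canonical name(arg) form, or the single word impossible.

extend(1), extend(-1)

key: order matters: swapping extend(1) and extend(-1) lands elsewhere
start: [θ0=270°, θ1=0°, e=2]
step 1 (extend(1)): [θ0=270°, θ1=0°, e=2]
step 2 (extend(-1)): [θ0=270°, θ1=0°, e=1]
uniquely the one of 25 2-step routes that fits.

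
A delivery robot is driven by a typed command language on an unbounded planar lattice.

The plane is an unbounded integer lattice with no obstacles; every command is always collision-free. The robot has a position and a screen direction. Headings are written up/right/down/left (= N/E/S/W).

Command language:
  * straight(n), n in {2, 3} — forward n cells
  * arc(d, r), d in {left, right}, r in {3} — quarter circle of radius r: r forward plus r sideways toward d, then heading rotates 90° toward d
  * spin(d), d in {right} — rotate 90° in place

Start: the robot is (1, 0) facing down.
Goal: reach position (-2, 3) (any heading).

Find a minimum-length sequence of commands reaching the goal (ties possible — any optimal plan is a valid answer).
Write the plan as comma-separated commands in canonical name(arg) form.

initial: (1, 0) facing down
[1] after spin(right): (1, 0) facing left
[2] after arc(right, 3): (-2, 3) facing up
minimal: 2 command(s), checked below 2.

spin(right), arc(right, 3)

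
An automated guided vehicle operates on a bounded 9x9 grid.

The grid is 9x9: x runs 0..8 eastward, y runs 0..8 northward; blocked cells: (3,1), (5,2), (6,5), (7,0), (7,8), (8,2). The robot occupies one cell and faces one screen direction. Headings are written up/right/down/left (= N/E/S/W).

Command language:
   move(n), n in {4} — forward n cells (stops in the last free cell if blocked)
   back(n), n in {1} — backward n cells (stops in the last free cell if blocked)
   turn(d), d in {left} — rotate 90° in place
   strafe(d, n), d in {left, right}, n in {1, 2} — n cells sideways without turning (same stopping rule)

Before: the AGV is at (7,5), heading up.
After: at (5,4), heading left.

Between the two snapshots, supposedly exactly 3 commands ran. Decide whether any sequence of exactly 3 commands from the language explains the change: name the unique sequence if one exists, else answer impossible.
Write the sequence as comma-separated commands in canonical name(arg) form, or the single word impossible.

key: position moved to (5,4) AND the heading swung to W — translation plus rotation needed
initial: at (7,5), heading up
1. back(1) → at (7,4), heading up
2. strafe(left, 2) → at (5,4), heading up
3. turn(left) → at (5,4), heading left
no other 3-command option fits: unique.

back(1), strafe(left, 2), turn(left)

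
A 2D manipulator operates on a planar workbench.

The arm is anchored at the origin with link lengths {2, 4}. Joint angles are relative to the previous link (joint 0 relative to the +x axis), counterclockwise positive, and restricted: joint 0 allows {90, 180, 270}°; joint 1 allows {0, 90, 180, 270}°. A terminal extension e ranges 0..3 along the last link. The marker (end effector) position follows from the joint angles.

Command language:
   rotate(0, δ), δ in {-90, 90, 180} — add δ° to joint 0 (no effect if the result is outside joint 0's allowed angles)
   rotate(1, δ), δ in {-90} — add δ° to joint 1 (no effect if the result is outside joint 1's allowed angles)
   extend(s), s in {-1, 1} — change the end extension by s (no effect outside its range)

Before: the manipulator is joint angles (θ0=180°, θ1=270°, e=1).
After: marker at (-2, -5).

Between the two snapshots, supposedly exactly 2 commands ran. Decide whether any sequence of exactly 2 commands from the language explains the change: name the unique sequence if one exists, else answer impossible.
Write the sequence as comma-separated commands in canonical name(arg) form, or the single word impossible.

initial: joint angles (θ0=180°, θ1=270°, e=1)
t=1 rotate(1, -90) ⇒ joint angles (θ0=180°, θ1=180°, e=1)
t=2 rotate(1, -90) ⇒ joint angles (θ0=180°, θ1=90°, e=1)
uniquely the one of 36 2-step routes that fits.

rotate(1, -90), rotate(1, -90)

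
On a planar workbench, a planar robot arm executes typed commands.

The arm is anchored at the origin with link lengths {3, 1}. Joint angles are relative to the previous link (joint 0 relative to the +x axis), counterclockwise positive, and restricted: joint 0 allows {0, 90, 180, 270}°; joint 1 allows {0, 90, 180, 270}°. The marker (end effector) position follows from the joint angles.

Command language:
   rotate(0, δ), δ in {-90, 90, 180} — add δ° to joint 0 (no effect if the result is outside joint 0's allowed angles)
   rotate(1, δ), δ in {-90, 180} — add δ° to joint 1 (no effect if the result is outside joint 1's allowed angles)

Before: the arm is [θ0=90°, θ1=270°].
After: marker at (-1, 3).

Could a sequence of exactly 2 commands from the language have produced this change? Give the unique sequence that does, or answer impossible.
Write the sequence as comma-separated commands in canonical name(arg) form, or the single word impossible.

rotate(1, -90), rotate(1, -90)

t0: [θ0=90°, θ1=270°]
[1] after rotate(1, -90): [θ0=90°, θ1=180°]
[2] after rotate(1, -90): [θ0=90°, θ1=90°]
no rival 2-sequence matches.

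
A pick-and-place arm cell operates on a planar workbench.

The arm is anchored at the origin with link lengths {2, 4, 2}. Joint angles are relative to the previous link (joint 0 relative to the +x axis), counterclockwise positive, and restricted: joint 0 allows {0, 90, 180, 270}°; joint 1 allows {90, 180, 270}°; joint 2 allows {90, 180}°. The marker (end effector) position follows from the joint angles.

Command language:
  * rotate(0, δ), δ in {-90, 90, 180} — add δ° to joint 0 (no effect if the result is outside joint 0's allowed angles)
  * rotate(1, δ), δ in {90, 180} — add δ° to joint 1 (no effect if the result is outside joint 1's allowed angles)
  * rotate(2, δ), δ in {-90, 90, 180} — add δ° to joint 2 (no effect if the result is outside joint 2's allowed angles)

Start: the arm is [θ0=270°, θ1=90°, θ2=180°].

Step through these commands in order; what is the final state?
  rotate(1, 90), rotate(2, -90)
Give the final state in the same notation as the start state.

initial: [θ0=270°, θ1=90°, θ2=180°]
1. rotate(1, 90) → [θ0=270°, θ1=180°, θ2=180°]
2. rotate(2, -90) → [θ0=270°, θ1=180°, θ2=90°]

[θ0=270°, θ1=180°, θ2=90°]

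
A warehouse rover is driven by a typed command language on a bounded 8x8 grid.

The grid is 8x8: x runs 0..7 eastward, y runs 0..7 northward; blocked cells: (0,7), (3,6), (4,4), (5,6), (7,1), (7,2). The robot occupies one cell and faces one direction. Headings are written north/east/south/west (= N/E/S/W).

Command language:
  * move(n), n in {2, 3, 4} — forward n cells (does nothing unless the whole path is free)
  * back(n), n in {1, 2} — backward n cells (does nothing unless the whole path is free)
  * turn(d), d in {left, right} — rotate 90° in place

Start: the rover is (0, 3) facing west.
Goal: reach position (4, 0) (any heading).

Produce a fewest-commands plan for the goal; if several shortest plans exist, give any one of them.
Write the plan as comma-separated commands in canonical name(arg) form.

start: (0, 3) facing west
t=1 turn(left) ⇒ (0, 3) facing south
t=2 move(3) ⇒ (0, 0) facing south
t=3 turn(left) ⇒ (0, 0) facing east
t=4 move(4) ⇒ (4, 0) facing east
minimal: 4 command(s), checked below 4.

turn(left), move(3), turn(left), move(4)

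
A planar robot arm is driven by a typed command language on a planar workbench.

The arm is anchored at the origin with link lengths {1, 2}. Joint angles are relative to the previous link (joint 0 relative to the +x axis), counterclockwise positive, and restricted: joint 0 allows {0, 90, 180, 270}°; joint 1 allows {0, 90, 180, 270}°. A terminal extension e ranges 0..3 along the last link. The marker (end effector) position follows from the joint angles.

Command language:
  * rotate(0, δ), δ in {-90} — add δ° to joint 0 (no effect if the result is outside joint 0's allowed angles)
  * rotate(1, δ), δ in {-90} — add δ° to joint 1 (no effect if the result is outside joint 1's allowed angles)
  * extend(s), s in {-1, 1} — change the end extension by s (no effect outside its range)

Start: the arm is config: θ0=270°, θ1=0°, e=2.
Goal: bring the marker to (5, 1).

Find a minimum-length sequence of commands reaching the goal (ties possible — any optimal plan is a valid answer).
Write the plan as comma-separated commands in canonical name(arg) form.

rotate(0, -90), rotate(0, -90), extend(1), rotate(1, -90)

start: config: θ0=270°, θ1=0°, e=2
step 1 (rotate(0, -90)): config: θ0=180°, θ1=0°, e=2
step 2 (rotate(0, -90)): config: θ0=90°, θ1=0°, e=2
step 3 (extend(1)): config: θ0=90°, θ1=0°, e=3
step 4 (rotate(1, -90)): config: θ0=90°, θ1=270°, e=3
nothing shorter than 4 reaches the goal.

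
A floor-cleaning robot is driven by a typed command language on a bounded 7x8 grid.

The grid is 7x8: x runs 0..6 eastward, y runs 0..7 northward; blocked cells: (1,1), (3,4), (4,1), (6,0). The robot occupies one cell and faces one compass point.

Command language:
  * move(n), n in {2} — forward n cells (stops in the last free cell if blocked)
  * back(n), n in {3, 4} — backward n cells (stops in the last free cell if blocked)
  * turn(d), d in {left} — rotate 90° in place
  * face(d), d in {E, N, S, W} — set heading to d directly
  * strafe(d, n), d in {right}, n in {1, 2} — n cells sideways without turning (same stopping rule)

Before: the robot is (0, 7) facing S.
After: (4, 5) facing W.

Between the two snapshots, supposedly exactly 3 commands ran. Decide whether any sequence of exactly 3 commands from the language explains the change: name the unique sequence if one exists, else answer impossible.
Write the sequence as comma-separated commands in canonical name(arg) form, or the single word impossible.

key: order matters: swapping move(2) and back(4) lands elsewhere
t0: (0, 7) facing S
t=1 move(2) ⇒ (0, 5) facing S
t=2 face(W) ⇒ (0, 5) facing W
t=3 back(4) ⇒ (4, 5) facing W
no other 3-command option fits: unique.

move(2), face(W), back(4)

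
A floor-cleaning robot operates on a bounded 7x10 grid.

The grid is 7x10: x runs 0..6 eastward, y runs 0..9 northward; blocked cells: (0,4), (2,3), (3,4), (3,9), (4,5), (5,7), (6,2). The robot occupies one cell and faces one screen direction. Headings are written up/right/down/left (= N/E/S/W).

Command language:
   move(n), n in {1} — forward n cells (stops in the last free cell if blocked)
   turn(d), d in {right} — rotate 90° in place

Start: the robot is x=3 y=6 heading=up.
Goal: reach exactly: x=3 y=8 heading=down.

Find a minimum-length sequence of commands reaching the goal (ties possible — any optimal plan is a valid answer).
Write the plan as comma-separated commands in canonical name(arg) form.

move(1), move(1), turn(right), turn(right)

initial: x=3 y=6 heading=up
t=1 move(1) ⇒ x=3 y=7 heading=up
t=2 move(1) ⇒ x=3 y=8 heading=up
t=3 turn(right) ⇒ x=3 y=8 heading=right
t=4 turn(right) ⇒ x=3 y=8 heading=down
shorter routes all fall short; 4 is best.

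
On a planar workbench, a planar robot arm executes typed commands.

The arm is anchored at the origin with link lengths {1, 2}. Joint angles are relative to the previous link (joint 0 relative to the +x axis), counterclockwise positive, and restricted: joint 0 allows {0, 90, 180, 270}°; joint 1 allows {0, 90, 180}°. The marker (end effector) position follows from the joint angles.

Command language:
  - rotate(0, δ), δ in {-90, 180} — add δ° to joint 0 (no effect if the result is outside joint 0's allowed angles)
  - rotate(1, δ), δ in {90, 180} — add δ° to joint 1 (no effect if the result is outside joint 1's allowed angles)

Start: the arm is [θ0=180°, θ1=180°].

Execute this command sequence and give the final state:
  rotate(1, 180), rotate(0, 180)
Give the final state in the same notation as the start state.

begin: [θ0=180°, θ1=180°]
1. rotate(1, 180) → [θ0=180°, θ1=0°]
2. rotate(0, 180) → [θ0=0°, θ1=0°]

[θ0=0°, θ1=0°]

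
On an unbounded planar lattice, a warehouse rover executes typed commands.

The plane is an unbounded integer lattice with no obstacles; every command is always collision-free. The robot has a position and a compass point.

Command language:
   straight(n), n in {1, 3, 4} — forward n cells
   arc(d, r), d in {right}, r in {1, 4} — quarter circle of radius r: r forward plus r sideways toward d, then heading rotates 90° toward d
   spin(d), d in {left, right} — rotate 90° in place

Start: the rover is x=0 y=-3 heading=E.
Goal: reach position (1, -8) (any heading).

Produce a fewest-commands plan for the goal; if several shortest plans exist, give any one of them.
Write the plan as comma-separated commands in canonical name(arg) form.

begin: x=0 y=-3 heading=E
[1] after arc(right, 1): x=1 y=-4 heading=S
[2] after straight(4): x=1 y=-8 heading=S
shorter routes all fall short; 2 is best.

arc(right, 1), straight(4)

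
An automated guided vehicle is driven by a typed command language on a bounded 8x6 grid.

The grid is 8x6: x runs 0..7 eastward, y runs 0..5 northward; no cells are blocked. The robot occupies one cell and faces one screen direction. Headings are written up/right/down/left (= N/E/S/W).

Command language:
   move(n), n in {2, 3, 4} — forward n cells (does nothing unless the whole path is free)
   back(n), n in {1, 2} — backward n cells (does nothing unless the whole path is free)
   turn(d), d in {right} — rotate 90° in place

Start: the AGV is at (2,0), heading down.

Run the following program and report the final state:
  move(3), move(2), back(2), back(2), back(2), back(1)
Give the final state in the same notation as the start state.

t0: at (2,0), heading down
[1] after move(3): at (2,0), heading down
[2] after move(2): at (2,0), heading down
[3] after back(2): at (2,2), heading down
[4] after back(2): at (2,4), heading down
[5] after back(2): at (2,4), heading down
[6] after back(1): at (2,5), heading down

at (2,5), heading down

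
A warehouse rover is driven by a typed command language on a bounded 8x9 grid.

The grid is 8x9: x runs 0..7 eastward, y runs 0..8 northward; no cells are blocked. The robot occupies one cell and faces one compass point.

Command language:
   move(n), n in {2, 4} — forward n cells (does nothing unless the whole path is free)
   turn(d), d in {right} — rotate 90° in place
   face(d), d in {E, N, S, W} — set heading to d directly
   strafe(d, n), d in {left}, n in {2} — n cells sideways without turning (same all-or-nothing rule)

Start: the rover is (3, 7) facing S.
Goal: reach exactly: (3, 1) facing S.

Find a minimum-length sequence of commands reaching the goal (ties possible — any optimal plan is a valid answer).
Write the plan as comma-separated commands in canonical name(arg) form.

begin: (3, 7) facing S
t=1 move(2) ⇒ (3, 5) facing S
t=2 move(4) ⇒ (3, 1) facing S
nothing shorter than 2 reaches the goal.

move(2), move(4)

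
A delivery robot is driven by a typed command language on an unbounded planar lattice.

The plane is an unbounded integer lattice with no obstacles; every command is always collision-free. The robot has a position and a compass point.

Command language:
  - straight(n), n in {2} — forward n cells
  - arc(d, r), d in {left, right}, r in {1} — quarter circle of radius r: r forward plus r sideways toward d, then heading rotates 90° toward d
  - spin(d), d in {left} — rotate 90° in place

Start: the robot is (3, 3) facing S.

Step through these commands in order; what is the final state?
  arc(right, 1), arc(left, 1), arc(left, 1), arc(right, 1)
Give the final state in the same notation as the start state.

(3, -1) facing S

initial: (3, 3) facing S
step 1 (arc(right, 1)): (2, 2) facing W
step 2 (arc(left, 1)): (1, 1) facing S
step 3 (arc(left, 1)): (2, 0) facing E
step 4 (arc(right, 1)): (3, -1) facing S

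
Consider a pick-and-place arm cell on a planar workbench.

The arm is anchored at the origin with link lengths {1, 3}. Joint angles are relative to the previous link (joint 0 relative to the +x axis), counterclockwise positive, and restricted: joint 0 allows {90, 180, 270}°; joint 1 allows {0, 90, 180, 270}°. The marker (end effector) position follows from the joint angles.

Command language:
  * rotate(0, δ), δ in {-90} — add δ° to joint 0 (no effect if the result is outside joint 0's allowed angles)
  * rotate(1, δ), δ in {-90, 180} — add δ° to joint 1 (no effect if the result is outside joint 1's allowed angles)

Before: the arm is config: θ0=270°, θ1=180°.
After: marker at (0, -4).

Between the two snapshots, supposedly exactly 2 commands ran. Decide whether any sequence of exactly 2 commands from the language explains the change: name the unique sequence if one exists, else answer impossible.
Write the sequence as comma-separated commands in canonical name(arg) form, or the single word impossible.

from: config: θ0=270°, θ1=180°
[1] after rotate(1, -90): config: θ0=270°, θ1=90°
[2] after rotate(1, -90): config: θ0=270°, θ1=0°
no other 2-command option fits: unique.

rotate(1, -90), rotate(1, -90)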